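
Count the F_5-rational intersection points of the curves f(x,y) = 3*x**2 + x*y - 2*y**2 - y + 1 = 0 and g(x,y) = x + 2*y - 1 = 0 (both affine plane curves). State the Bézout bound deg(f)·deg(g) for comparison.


Common zeros: {(0, 3), (4, 1)}; count = 2; Bézout bound = 2.

deg(f) = 2, deg(g) = 1, so Bézout bound = 2.
Scan x ∈ F_5. For each x, list the y ∈ F_5 with f(x, y) ≡ 0 and those with g(x, y) ≡ 0 (mod 5); the common zeros in that column are the intersection.
  x = 0: f ≡ 0 at y ∈ {3, 4}; g ≡ 0 at y ∈ {3}; common: {3}.
  x = 1: f ≡ 0 at y ∈ ∅; g ≡ 0 at y ∈ {0}; common: ∅.
  x = 2: f ≡ 0 at y ∈ {4}; g ≡ 0 at y ∈ {2}; common: ∅.
  x = 3: f ≡ 0 at y ∈ ∅; g ≡ 0 at y ∈ {4}; common: ∅.
  x = 4: f ≡ 0 at y ∈ {1, 3}; g ≡ 0 at y ∈ {1}; common: {1}.
Collecting: common zeros = {(0, 3), (4, 1)}, so the count is 2.
Comparison with the Bézout bound: 2 ≤ 2 = deg(f)·deg(g), as expected for curves with no common component (the bound is attained).


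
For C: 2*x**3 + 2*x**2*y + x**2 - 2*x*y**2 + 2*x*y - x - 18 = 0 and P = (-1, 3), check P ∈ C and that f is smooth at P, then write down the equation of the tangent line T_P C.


Tangent line at P: -21*x + 12*y - 57 = 0.

Step 1: f(-1, 3) = 0, so P lies on C.
Step 2: partial derivatives
  f_x(x, y) = 6*x**2 + 4*x*y + 2*x - 2*y**2 + 2*y - 1, f_y(x, y) = 2*x**2 - 4*x*y + 2*x.
  f_x(P) = -21, f_y(P) = 12 (gradient nonzero, so P is smooth).
Step 3: tangent line at P: -21·(x − -1) + 12·(y − 3) = 0.
Expanding: -21*x + 12*y - 57 = 0.


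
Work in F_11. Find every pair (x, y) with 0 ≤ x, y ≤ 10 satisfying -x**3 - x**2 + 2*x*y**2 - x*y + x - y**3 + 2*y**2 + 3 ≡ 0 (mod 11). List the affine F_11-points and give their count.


Affine F_11-points: {(0, 7), (3, 4), (4, 3), (5, 6), (7, 1), (7, 3), (8, 2), (8, 8), (10, 3)}; count = 9.

For each of the 121 pairs (x, y) ∈ F_11², evaluate f(x, y) mod 11. Record the zeros.
  x = 0: [0↦3, 1↦4, 2↦3, 3↦5, 4↦4, 5↦5, 6↦2, 7↦0, 8↦4, 9↦8, 10↦6]  zeros at y ∈ {7}
  x = 1: [0↦2, 1↦4, 2↦8, 3↦8, 4↦9, 5↦5, 6↦1, 7↦2, 8↦2, 9↦6, 10↦8]  zeros at y ∈ ∅
  x = 2: [0↦4, 1↦7, 2↦5, 3↦3, 4↦6, 5↦8, 6↦3, 7↦7, 8↦3, 9↦7, 10↦2]  zeros at y ∈ ∅
  x = 3: [0↦3, 1↦7, 2↦10, 3↦6, 4↦0, 5↦8, 6↦2, 7↦9, 8↦1, 9↦5, 10↦4]  zeros at y ∈ {4}
  x = 4: [0↦4, 1↦9, 2↦6, 3↦0, 4↦7, 5↦10, 6↦3, 7↦2, 8↦1, 9↦5, 10↦8]  zeros at y ∈ {3}
  x = 5: [0↦1, 1↦7, 2↦9, 3↦1, 4↦10, 5↦8, 6↦0, 7↦2, 8↦8, 9↦1, 10↦8]  zeros at y ∈ {6}
  x = 6: [0↦10, 1↦6, 2↦2, 3↦3, 4↦3, 5↦7, 6↦9, 7↦3, 8↦5, 9↦9, 10↦9]  zeros at y ∈ ∅
  x = 7: [0↦3, 1↦0, 2↦1, 3↦0, 4↦2, 5↦1, 6↦2, 7↦10, 8↦8, 9↦1, 10↦5]  zeros at y ∈ {1, 3}
  x = 8: [0↦7, 1↦5, 2↦0, 3↦8, 4↦1, 5↦6, 6↦6, 7↦6, 8↦0, 9↦4, 10↦1]  zeros at y ∈ {2, 8}
  x = 9: [0↦5, 1↦4, 2↦4, 3↦10, 4↦5, 5↦5, 6↦4, 7↦7, 8↦8, 9↦1, 10↦2]  zeros at y ∈ ∅
  x = 10: [0↦2, 1↦2, 2↦7, 3↦0, 4↦8, 5↦3, 6↦1, 7↦7, 8↦4, 9↦8, 10↦2]  zeros at y ∈ {3}
Collecting zeros: affine points = {(0, 7), (3, 4), (4, 3), (5, 6), (7, 1), (7, 3), (8, 2), (8, 8), (10, 3)}.
Total count |C(F_11)_aff| = 9.


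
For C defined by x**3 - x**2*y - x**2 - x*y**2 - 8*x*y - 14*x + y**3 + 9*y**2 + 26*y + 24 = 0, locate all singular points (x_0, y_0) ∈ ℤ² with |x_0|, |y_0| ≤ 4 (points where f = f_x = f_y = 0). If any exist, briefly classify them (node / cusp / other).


Singular points: {(-1, -3)}; classification: node.

Compute partial derivatives:
  f_x = 3*x**2 - 2*x*y - 2*x - y**2 - 8*y - 14.
  f_y = -x**2 - 2*x*y - 8*x + 3*y**2 + 18*y + 26.
Scan x_0 ∈ {−4, ..., 4}. For each x_0, f_y(x_0, y) is a polynomial in y; find its integer roots y ∈ {−4, ..., 4}, then test f_x and f at those candidates.
  x = -4: f_y(-4, y) = 3*y**2 + 26*y + 42; no integer root y with |y| ≤ 4.
  x = -3: f_y(-3, y) = 3*y**2 + 24*y + 41; no integer root y with |y| ≤ 4.
  x = -2: f_y(-2, y) = 3*y**2 + 22*y + 38; no integer root y with |y| ≤ 4.
  x = -1: f_y(-1, y) = 3*y**2 + 20*y + 33; vanishes at y ∈ {-3}. (-1, -3): f_x = 0, f = 0 — SINGULAR.
  x = 0: f_y(0, y) = 3*y**2 + 18*y + 26; no integer root y with |y| ≤ 4.
  x = 1: f_y(1, y) = 3*y**2 + 16*y + 17; no integer root y with |y| ≤ 4.
  x = 2: f_y(2, y) = 3*y**2 + 14*y + 6; no integer root y with |y| ≤ 4.
  x = 3: f_y(3, y) = 3*y**2 + 12*y - 7; no integer root y with |y| ≤ 4.
  x = 4: f_y(4, y) = 3*y**2 + 10*y - 22; no integer root y with |y| ≤ 4.
Only singular point on the grid: (-1, -3).
Classify: substitute x = -1 + u, y = -3 + v and expand: f = u**3 - u**2*v - u**2 - u*v**2 + v**3 + v**2.
No constant or linear terms (consistent with a singular point). Quadratic part: -u**2 + v**2. Cubic part: u**3 - u**2*v - u*v**2 + v**3.
The quadratic part v**2 - u**2 = (v − u)(v + u) splits into two distinct linear factors, so there are two distinct tangent lines y − -3 = ±(x − -1) — this is a node (ordinary double point).
Classification: node.


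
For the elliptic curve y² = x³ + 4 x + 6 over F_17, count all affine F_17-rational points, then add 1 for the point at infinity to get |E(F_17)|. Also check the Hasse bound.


Affine points = {(4, 1), (4, 16), (5, 7), (5, 10), (6, 5), (6, 12), (10, 3), (10, 14), (11, 2), (11, 15), (14, 1), (14, 16), (16, 1), (16, 16)}; affine count = 14; |E(F_17)| = 15.

Discriminant check: Δ ∝ 4a³ + 27b² = 4·4³ + 27·6² = 4·64 + 27·36 ≡ 4 (mod 17). Nonzero ⇒ E is nonsingular.
For each x ∈ F_17, compute rhs = x³ + 4·x + 6 mod 17, then count y ∈ F_17 with y² ≡ rhs.
  x = 0: rhs = 6, matching y values: none (0 points).
  x = 1: rhs = 11, matching y values: none (0 points).
  x = 2: rhs = 5, matching y values: none (0 points).
  x = 3: rhs = 11, matching y values: none (0 points).
  x = 4: rhs = 1, matching y values: 1, 16 (2 points).
  x = 5: rhs = 15, matching y values: 7, 10 (2 points).
  x = 6: rhs = 8, matching y values: 5, 12 (2 points).
  x = 7: rhs = 3, matching y values: none (0 points).
  x = 8: rhs = 6, matching y values: none (0 points).
  x = 9: rhs = 6, matching y values: none (0 points).
  x = 10: rhs = 9, matching y values: 3, 14 (2 points).
  x = 11: rhs = 4, matching y values: 2, 15 (2 points).
  x = 12: rhs = 14, matching y values: none (0 points).
  x = 13: rhs = 11, matching y values: none (0 points).
  x = 14: rhs = 1, matching y values: 1, 16 (2 points).
  x = 15: rhs = 7, matching y values: none (0 points).
  x = 16: rhs = 1, matching y values: 1, 16 (2 points).
Total affine count: 14.
Full point count |E(F_17)| = 14 + 1 = 15.
Hasse bound: |15 − (17+1)| = |-3| = 3 ≤ 2√17 ≈ 8.2462 ✓.


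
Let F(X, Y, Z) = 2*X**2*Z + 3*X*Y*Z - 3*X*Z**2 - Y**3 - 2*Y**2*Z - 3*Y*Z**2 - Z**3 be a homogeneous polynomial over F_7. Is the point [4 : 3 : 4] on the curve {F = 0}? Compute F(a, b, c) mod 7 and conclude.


F(4,3,4) ≡ 4 (mod 7); P is NOT on the curve.

Evaluate F(4, 3, 4) term-by-term (mod 7).
  2*X**2*Z ↦ 2·16·1·4 = 128
  3*X*Y*Z ↦ 3·4·3·4 = 144
  -3*X*Z**2 ↦ -3·4·1·16 = -192
  -Y**3 ↦ -1·1·27·1 = -27
  -2*Y**2*Z ↦ -2·1·9·4 = -72
  -3*Y*Z**2 ↦ -3·1·3·16 = -144
  -Z**3 ↦ -1·1·1·64 = -64
Sum: F(4, 3, 4) = (128) + (144) + (-192) + (-27) + (-72) + (-144) + (-64) = -227.
Reducing mod 7: -227 ≡ 4 (mod 7).
Since F(a, b, c) ≡ 4 ≠ 0 (mod 7), P does NOT lie on the curve.


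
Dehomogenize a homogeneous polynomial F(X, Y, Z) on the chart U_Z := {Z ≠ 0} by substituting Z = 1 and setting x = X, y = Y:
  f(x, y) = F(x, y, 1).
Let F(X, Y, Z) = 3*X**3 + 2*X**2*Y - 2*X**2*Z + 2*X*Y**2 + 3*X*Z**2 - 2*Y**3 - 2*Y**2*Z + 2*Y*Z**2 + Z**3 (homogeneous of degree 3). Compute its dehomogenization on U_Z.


f(x, y) = 3*x**3 + 2*x**2*y - 2*x**2 + 2*x*y**2 + 3*x - 2*y**3 - 2*y**2 + 2*y + 1

On U_Z we set Z = 1. Each monomial c·X^i·Y^j·Z^k in F becomes c·x^i·y^j·1^k = c·x^i·y^j.
Substituting Z = 1: F(X, Y, 1) = 3*x**3 + 2*x**2*y - 2*x**2 + 2*x*y**2 + 3*x - 2*y**3 - 2*y**2 + 2*y + 1.
Note: deg(f) ≤ deg(F) = 3; strict inequality happens when F is divisible by Z (lost terms).


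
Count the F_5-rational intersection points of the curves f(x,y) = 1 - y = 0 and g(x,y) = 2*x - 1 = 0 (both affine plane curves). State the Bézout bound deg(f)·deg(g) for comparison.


Common zeros: {(3, 1)}; count = 1; Bézout bound = 1.

deg(f) = 1, deg(g) = 1, so Bézout bound = 1.
Scan x ∈ F_5. For each x, list the y ∈ F_5 with f(x, y) ≡ 0 and those with g(x, y) ≡ 0 (mod 5); the common zeros in that column are the intersection.
  x = 0: f ≡ 0 at y ∈ {1}; g ≡ 0 at y ∈ ∅; common: ∅.
  x = 1: f ≡ 0 at y ∈ {1}; g ≡ 0 at y ∈ ∅; common: ∅.
  x = 2: f ≡ 0 at y ∈ {1}; g ≡ 0 at y ∈ ∅; common: ∅.
  x = 3: f ≡ 0 at y ∈ {1}; g ≡ 0 at y ∈ {0, 1, 2, 3, 4}; common: {1}.
  x = 4: f ≡ 0 at y ∈ {1}; g ≡ 0 at y ∈ ∅; common: ∅.
Collecting: common zeros = {(3, 1)}, so the count is 1.
Comparison with the Bézout bound: 1 ≤ 1 = deg(f)·deg(g), as expected for curves with no common component (the bound is attained).


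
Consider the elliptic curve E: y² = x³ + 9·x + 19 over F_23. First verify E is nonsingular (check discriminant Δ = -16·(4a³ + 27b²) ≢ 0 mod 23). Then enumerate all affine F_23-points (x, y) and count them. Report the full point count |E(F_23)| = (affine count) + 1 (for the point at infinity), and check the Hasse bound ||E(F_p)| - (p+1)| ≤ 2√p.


Affine points = {(1, 11), (1, 12), (3, 2), (3, 21), (4, 2), (4, 21), (6, 6), (6, 17), (9, 1), (9, 22), (11, 0), (16, 2), (16, 21), (17, 5), (17, 18), (21, 4), (21, 19), (22, 3), (22, 20)}; affine count = 19; |E(F_23)| = 20.

Discriminant check: Δ ∝ 4a³ + 27b² = 4·9³ + 27·19² = 4·729 + 27·361 ≡ 13 (mod 23). Nonzero ⇒ E is nonsingular.
For each x ∈ F_23, compute rhs = x³ + 9·x + 19 mod 23, then count y ∈ F_23 with y² ≡ rhs.
  x = 0: rhs = 19, matching y values: none (0 points).
  x = 1: rhs = 6, matching y values: 11, 12 (2 points).
  x = 2: rhs = 22, matching y values: none (0 points).
  x = 3: rhs = 4, matching y values: 2, 21 (2 points).
  x = 4: rhs = 4, matching y values: 2, 21 (2 points).
  x = 5: rhs = 5, matching y values: none (0 points).
  x = 6: rhs = 13, matching y values: 6, 17 (2 points).
  x = 7: rhs = 11, matching y values: none (0 points).
  x = 8: rhs = 5, matching y values: none (0 points).
  x = 9: rhs = 1, matching y values: 1, 22 (2 points).
  x = 10: rhs = 5, matching y values: none (0 points).
  x = 11: rhs = 0, matching y values: 0 (1 points).
  x = 12: rhs = 15, matching y values: none (0 points).
  x = 13: rhs = 10, matching y values: none (0 points).
  x = 14: rhs = 14, matching y values: none (0 points).
  x = 15: rhs = 10, matching y values: none (0 points).
  x = 16: rhs = 4, matching y values: 2, 21 (2 points).
  x = 17: rhs = 2, matching y values: 5, 18 (2 points).
  x = 18: rhs = 10, matching y values: none (0 points).
  x = 19: rhs = 11, matching y values: none (0 points).
  x = 20: rhs = 11, matching y values: none (0 points).
  x = 21: rhs = 16, matching y values: 4, 19 (2 points).
  x = 22: rhs = 9, matching y values: 3, 20 (2 points).
Total affine count: 19.
Full point count |E(F_23)| = 19 + 1 = 20.
Hasse bound: |20 − (23+1)| = |-4| = 4 ≤ 2√23 ≈ 9.5917 ✓.


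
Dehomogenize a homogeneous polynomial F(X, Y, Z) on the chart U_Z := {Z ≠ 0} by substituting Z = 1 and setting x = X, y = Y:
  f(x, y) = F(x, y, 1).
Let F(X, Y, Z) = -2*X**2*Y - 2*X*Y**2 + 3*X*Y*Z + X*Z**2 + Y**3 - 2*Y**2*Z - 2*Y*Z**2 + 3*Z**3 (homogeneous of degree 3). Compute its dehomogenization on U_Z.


f(x, y) = -2*x**2*y - 2*x*y**2 + 3*x*y + x + y**3 - 2*y**2 - 2*y + 3

On U_Z we set Z = 1. Each monomial c·X^i·Y^j·Z^k in F becomes c·x^i·y^j·1^k = c·x^i·y^j.
Substituting Z = 1: F(X, Y, 1) = -2*x**2*y - 2*x*y**2 + 3*x*y + x + y**3 - 2*y**2 - 2*y + 3.
Note: deg(f) ≤ deg(F) = 3; strict inequality happens when F is divisible by Z (lost terms).


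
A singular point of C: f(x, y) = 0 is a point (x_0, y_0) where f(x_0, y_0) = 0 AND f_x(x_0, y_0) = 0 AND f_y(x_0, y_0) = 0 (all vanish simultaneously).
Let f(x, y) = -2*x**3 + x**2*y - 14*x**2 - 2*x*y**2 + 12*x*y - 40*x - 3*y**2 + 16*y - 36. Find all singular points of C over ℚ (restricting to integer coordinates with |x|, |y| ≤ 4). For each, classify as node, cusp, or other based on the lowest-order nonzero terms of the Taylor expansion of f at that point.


Singular points: {(-2, 2)}; classification: cusp.

Compute partial derivatives:
  f_x = -6*x**2 + 2*x*y - 28*x - 2*y**2 + 12*y - 40.
  f_y = x**2 - 4*x*y + 12*x - 6*y + 16.
Scan x_0 ∈ {−4, ..., 4}. For each x_0, f_y(x_0, y) is a polynomial in y; find its integer roots y ∈ {−4, ..., 4}, then test f_x and f at those candidates.
  x = -4: f_y(-4, y) = 10*y - 16; no integer root y with |y| ≤ 4.
  x = -3: f_y(-3, y) = 6*y - 11; no integer root y with |y| ≤ 4.
  x = -2: f_y(-2, y) = 2*y - 4; vanishes at y ∈ {2}. (-2, 2): f_x = 0, f = 0 — SINGULAR.
  x = -1: f_y(-1, y) = 5 - 2*y; no integer root y with |y| ≤ 4.
  x = 0: f_y(0, y) = 16 - 6*y; no integer root y with |y| ≤ 4.
  x = 1: f_y(1, y) = 29 - 10*y; no integer root y with |y| ≤ 4.
  x = 2: f_y(2, y) = 44 - 14*y; no integer root y with |y| ≤ 4.
  x = 3: f_y(3, y) = 61 - 18*y; no integer root y with |y| ≤ 4.
  x = 4: f_y(4, y) = 80 - 22*y; no integer root y with |y| ≤ 4.
Only singular point on the grid: (-2, 2).
Classify: substitute x = -2 + u, y = 2 + v and expand: f = -2*u**3 + u**2*v - 2*u*v**2 + v**2.
No constant or linear terms (consistent with a singular point). Quadratic part: v**2. Cubic part: -2*u**3 + u**2*v - 2*u*v**2.
The quadratic part v**2 is a perfect square, so there is a single (double) tangent line v = 0, i.e. y = 2. Restricting the cubic part to that line (v = 0) leaves -2*u**3 ≠ 0, so f is not divisible by v and the branch is v² ≈ 2*u**3 to lowest order — this is a cusp.
Classification: cusp.


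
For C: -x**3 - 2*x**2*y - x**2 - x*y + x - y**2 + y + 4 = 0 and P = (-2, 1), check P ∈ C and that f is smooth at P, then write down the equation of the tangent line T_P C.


Tangent line at P: 7 - 7*y = 0.

Step 1: f(-2, 1) = 0, so P lies on C.
Step 2: partial derivatives
  f_x(x, y) = -3*x**2 - 4*x*y - 2*x - y + 1, f_y(x, y) = -2*x**2 - x - 2*y + 1.
  f_x(P) = 0, f_y(P) = -7 (gradient nonzero, so P is smooth).
Step 3: tangent line at P: 0·(x − -2) + -7·(y − 1) = 0.
Expanding: 7 - 7*y = 0.


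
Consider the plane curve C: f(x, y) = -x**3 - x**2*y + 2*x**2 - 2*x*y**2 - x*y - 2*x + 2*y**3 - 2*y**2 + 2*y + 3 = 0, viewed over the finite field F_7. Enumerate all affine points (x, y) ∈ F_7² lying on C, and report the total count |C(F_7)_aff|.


Affine F_7-points: {(1, 1), (3, 1), (4, 1), (6, 2)}; count = 4.

For each of the 49 pairs (x, y) ∈ F_7², evaluate f(x, y) mod 7. Record the zeros.
  x = 0: [0↦3, 1↦5, 2↦1, 3↦3, 4↦2, 5↦3, 6↦4]  zeros at y ∈ ∅
  x = 1: [0↦2, 1↦0, 2↦2, 3↦6, 4↦3, 5↦5, 6↦3]  zeros at y ∈ {1}
  x = 2: [0↦6, 1↦5, 2↦4, 3↦1, 4↦1, 5↦2, 6↦2]  zeros at y ∈ ∅
  x = 3: [0↦2, 1↦0, 2↦1, 3↦3, 4↦4, 5↦2, 6↦2]  zeros at y ∈ {1}
  x = 4: [0↦5, 1↦0, 2↦1, 3↦6, 4↦6, 5↦6, 6↦4]  zeros at y ∈ {1}
  x = 5: [0↦2, 1↦6, 2↦5, 3↦4, 4↦1, 5↦1, 6↦2]  zeros at y ∈ ∅
  x = 6: [0↦1, 1↦5, 2↦0, 3↦5, 4↦4, 5↦2, 6↦4]  zeros at y ∈ {2}
Collecting zeros: affine points = {(1, 1), (3, 1), (4, 1), (6, 2)}.
Total count |C(F_7)_aff| = 4.


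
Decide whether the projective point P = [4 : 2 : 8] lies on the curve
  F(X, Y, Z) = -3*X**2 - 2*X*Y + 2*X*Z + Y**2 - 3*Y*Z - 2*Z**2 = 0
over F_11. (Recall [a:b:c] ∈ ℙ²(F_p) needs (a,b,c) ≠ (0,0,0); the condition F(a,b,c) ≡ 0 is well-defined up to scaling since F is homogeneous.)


F(4,2,8) ≡ 4 (mod 11); P is NOT on the curve.

Evaluate F(4, 2, 8) term-by-term (mod 11).
  -3*X**2 ↦ -3·16·1·1 = -48
  -2*X*Y ↦ -2·4·2·1 = -16
  2*X*Z ↦ 2·4·1·8 = 64
  Y**2 ↦ 1·1·4·1 = 4
  -3*Y*Z ↦ -3·1·2·8 = -48
  -2*Z**2 ↦ -2·1·1·64 = -128
Sum: F(4, 2, 8) = (-48) + (-16) + (64) + (4) + (-48) + (-128) = -172.
Reducing mod 11: -172 ≡ 4 (mod 11).
Since F(a, b, c) ≡ 4 ≠ 0 (mod 11), P does NOT lie on the curve.


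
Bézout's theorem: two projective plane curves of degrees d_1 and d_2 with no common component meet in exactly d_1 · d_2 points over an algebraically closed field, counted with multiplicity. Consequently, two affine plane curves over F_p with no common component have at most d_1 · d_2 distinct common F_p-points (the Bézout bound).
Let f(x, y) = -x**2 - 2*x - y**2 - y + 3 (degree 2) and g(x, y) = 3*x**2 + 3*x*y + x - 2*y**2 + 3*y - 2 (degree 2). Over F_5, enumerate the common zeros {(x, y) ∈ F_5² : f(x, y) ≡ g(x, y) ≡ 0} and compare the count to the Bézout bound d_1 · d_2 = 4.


Common zeros: ∅; count = 0; Bézout bound = 4.

deg(f) = 2, deg(g) = 2, so Bézout bound = 4.
Scan x ∈ F_5. For each x, list the y ∈ F_5 with f(x, y) ≡ 0 and those with g(x, y) ≡ 0 (mod 5); the common zeros in that column are the intersection.
  x = 0: f ≡ 0 at y ∈ ∅; g ≡ 0 at y ∈ ∅; common: ∅.
  x = 1: f ≡ 0 at y ∈ {0, 4}; g ≡ 0 at y ∈ ∅; common: ∅.
  x = 2: f ≡ 0 at y ∈ {0, 4}; g ≡ 0 at y ∈ ∅; common: ∅.
  x = 3: f ≡ 0 at y ∈ ∅; g ≡ 0 at y ∈ ∅; common: ∅.
  x = 4: f ≡ 0 at y ∈ ∅; g ≡ 0 at y ∈ {0}; common: ∅.
Collecting: common zeros = ∅, so the count is 0.
Comparison with the Bézout bound: 0 ≤ 4 = deg(f)·deg(g), as expected for curves with no common component (the affine F_5-count falls short of the bound because intersections may lie at infinity, over extension fields, or carry multiplicity).


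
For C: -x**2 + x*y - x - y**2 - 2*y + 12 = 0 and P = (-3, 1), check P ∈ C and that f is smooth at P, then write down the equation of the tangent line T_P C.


Tangent line at P: 6*x - 7*y + 25 = 0.

Step 1: f(-3, 1) = 0, so P lies on C.
Step 2: partial derivatives
  f_x(x, y) = -2*x + y - 1, f_y(x, y) = x - 2*y - 2.
  f_x(P) = 6, f_y(P) = -7 (gradient nonzero, so P is smooth).
Step 3: tangent line at P: 6·(x − -3) + -7·(y − 1) = 0.
Expanding: 6*x - 7*y + 25 = 0.


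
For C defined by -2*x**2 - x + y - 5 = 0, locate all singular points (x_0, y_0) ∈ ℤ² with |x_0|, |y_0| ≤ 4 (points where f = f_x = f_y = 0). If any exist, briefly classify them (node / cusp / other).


No singular points in the scanned grid; C is smooth there.

Compute partial derivatives:
  f_x = -4*x - 1.
  f_y = 1.
f_y = 1 is a nonzero constant, so f_y never vanishes: no point (x, y) can satisfy f = f_x = f_y = 0. In particular no (x, y) ∈ {−4, ..., 4}² is singular; the curve is smooth.


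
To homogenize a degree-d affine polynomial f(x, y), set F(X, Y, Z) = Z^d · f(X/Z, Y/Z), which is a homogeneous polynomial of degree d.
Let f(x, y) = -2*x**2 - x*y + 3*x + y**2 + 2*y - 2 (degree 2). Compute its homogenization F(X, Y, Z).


F(X, Y, Z) = -2*X**2 - X*Y + 3*X*Z + Y**2 + 2*Y*Z - 2*Z**2

deg(f) = 2.
Substitute x = X/Z, y = Y/Z into f, then multiply by Z^2.
  monomial -2·x^2·y^0 ↦ -2·X^2·Y^0·Z^0.
  monomial -1·x^1·y^1 ↦ -1·X^1·Y^1·Z^0.
  monomial 3·x^1·y^0 ↦ 3·X^1·Y^0·Z^1.
  monomial 1·x^0·y^2 ↦ 1·X^0·Y^2·Z^0.
  monomial 2·x^0·y^1 ↦ 2·X^0·Y^1·Z^1.
  monomial -2·x^0·y^0 ↦ -2·X^0·Y^0·Z^2.
Collecting: F(X, Y, Z) = -2*X**2 - X*Y + 3*X*Z + Y**2 + 2*Y*Z - 2*Z**2.


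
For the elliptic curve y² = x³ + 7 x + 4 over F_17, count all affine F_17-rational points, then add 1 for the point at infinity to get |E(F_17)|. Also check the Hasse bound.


Affine points = {(0, 2), (0, 15), (2, 3), (2, 14), (3, 1), (3, 16), (11, 1), (11, 16), (15, 4), (15, 13), (16, 8), (16, 9)}; affine count = 12; |E(F_17)| = 13.

Discriminant check: Δ ∝ 4a³ + 27b² = 4·7³ + 27·4² = 4·343 + 27·16 ≡ 2 (mod 17). Nonzero ⇒ E is nonsingular.
For each x ∈ F_17, compute rhs = x³ + 7·x + 4 mod 17, then count y ∈ F_17 with y² ≡ rhs.
  x = 0: rhs = 4, matching y values: 2, 15 (2 points).
  x = 1: rhs = 12, matching y values: none (0 points).
  x = 2: rhs = 9, matching y values: 3, 14 (2 points).
  x = 3: rhs = 1, matching y values: 1, 16 (2 points).
  x = 4: rhs = 11, matching y values: none (0 points).
  x = 5: rhs = 11, matching y values: none (0 points).
  x = 6: rhs = 7, matching y values: none (0 points).
  x = 7: rhs = 5, matching y values: none (0 points).
  x = 8: rhs = 11, matching y values: none (0 points).
  x = 9: rhs = 14, matching y values: none (0 points).
  x = 10: rhs = 3, matching y values: none (0 points).
  x = 11: rhs = 1, matching y values: 1, 16 (2 points).
  x = 12: rhs = 14, matching y values: none (0 points).
  x = 13: rhs = 14, matching y values: none (0 points).
  x = 14: rhs = 7, matching y values: none (0 points).
  x = 15: rhs = 16, matching y values: 4, 13 (2 points).
  x = 16: rhs = 13, matching y values: 8, 9 (2 points).
Total affine count: 12.
Full point count |E(F_17)| = 12 + 1 = 13.
Hasse bound: |13 − (17+1)| = |-5| = 5 ≤ 2√17 ≈ 8.2462 ✓.


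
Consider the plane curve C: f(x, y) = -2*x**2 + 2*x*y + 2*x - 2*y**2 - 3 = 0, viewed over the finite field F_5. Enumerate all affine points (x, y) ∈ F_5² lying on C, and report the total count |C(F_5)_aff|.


Affine F_5-points: {(0, 1), (0, 4), (1, 3), (2, 1), (3, 0), (3, 3)}; count = 6.

For each of the 25 pairs (x, y) ∈ F_5², evaluate f(x, y) mod 5. Record the zeros.
  x = 0: [0↦2, 1↦0, 2↦4, 3↦4, 4↦0]  zeros at y ∈ {1, 4}
  x = 1: [0↦2, 1↦2, 2↦3, 3↦0, 4↦3]  zeros at y ∈ {3}
  x = 2: [0↦3, 1↦0, 2↦3, 3↦2, 4↦2]  zeros at y ∈ {1}
  x = 3: [0↦0, 1↦4, 2↦4, 3↦0, 4↦2]  zeros at y ∈ {0, 3}
  x = 4: [0↦3, 1↦4, 2↦1, 3↦4, 4↦3]  zeros at y ∈ ∅
Collecting zeros: affine points = {(0, 1), (0, 4), (1, 3), (2, 1), (3, 0), (3, 3)}.
Total count |C(F_5)_aff| = 6.


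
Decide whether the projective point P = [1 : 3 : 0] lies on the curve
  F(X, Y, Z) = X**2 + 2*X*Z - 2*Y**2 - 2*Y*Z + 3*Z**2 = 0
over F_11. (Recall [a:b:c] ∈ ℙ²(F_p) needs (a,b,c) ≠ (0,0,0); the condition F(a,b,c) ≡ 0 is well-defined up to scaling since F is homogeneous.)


F(1,3,0) ≡ 5 (mod 11); P is NOT on the curve.

Evaluate F(1, 3, 0) term-by-term (mod 11).
  X**2 ↦ 1·1·1·1 = 1
  2*X*Z ↦ 2·1·1·0 = 0
  -2*Y**2 ↦ -2·1·9·1 = -18
  -2*Y*Z ↦ -2·1·3·0 = 0
  3*Z**2 ↦ 3·1·1·0 = 0
Sum: F(1, 3, 0) = (1) + (0) + (-18) + (0) + (0) = -17.
Reducing mod 11: -17 ≡ 5 (mod 11).
Since F(a, b, c) ≡ 5 ≠ 0 (mod 11), P does NOT lie on the curve.


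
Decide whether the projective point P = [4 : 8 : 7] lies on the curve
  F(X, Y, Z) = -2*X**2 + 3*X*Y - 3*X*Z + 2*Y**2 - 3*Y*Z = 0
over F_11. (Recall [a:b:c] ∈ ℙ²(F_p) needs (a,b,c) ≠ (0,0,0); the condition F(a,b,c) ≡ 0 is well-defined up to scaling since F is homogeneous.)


F(4,8,7) ≡ 6 (mod 11); P is NOT on the curve.

Evaluate F(4, 8, 7) term-by-term (mod 11).
  -2*X**2 ↦ -2·16·1·1 = -32
  3*X*Y ↦ 3·4·8·1 = 96
  -3*X*Z ↦ -3·4·1·7 = -84
  2*Y**2 ↦ 2·1·64·1 = 128
  -3*Y*Z ↦ -3·1·8·7 = -168
Sum: F(4, 8, 7) = (-32) + (96) + (-84) + (128) + (-168) = -60.
Reducing mod 11: -60 ≡ 6 (mod 11).
Since F(a, b, c) ≡ 6 ≠ 0 (mod 11), P does NOT lie on the curve.


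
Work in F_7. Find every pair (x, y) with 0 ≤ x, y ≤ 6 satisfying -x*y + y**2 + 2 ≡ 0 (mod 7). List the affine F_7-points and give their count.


Affine F_7-points: {(1, 4), (3, 1), (3, 2), (4, 5), (4, 6), (6, 3)}; count = 6.

For each of the 49 pairs (x, y) ∈ F_7², evaluate f(x, y) mod 7. Record the zeros.
  x = 0: [0↦2, 1↦3, 2↦6, 3↦4, 4↦4, 5↦6, 6↦3]  zeros at y ∈ ∅
  x = 1: [0↦2, 1↦2, 2↦4, 3↦1, 4↦0, 5↦1, 6↦4]  zeros at y ∈ {4}
  x = 2: [0↦2, 1↦1, 2↦2, 3↦5, 4↦3, 5↦3, 6↦5]  zeros at y ∈ ∅
  x = 3: [0↦2, 1↦0, 2↦0, 3↦2, 4↦6, 5↦5, 6↦6]  zeros at y ∈ {1, 2}
  x = 4: [0↦2, 1↦6, 2↦5, 3↦6, 4↦2, 5↦0, 6↦0]  zeros at y ∈ {5, 6}
  x = 5: [0↦2, 1↦5, 2↦3, 3↦3, 4↦5, 5↦2, 6↦1]  zeros at y ∈ ∅
  x = 6: [0↦2, 1↦4, 2↦1, 3↦0, 4↦1, 5↦4, 6↦2]  zeros at y ∈ {3}
Collecting zeros: affine points = {(1, 4), (3, 1), (3, 2), (4, 5), (4, 6), (6, 3)}.
Total count |C(F_7)_aff| = 6.


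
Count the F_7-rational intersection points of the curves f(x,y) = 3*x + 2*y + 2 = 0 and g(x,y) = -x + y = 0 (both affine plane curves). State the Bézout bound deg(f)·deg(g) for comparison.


Common zeros: {(1, 1)}; count = 1; Bézout bound = 1.

deg(f) = 1, deg(g) = 1, so Bézout bound = 1.
Scan x ∈ F_7. For each x, list the y ∈ F_7 with f(x, y) ≡ 0 and those with g(x, y) ≡ 0 (mod 7); the common zeros in that column are the intersection.
  x = 0: f ≡ 0 at y ∈ {6}; g ≡ 0 at y ∈ {0}; common: ∅.
  x = 1: f ≡ 0 at y ∈ {1}; g ≡ 0 at y ∈ {1}; common: {1}.
  x = 2: f ≡ 0 at y ∈ {3}; g ≡ 0 at y ∈ {2}; common: ∅.
  x = 3: f ≡ 0 at y ∈ {5}; g ≡ 0 at y ∈ {3}; common: ∅.
  x = 4: f ≡ 0 at y ∈ {0}; g ≡ 0 at y ∈ {4}; common: ∅.
  x = 5: f ≡ 0 at y ∈ {2}; g ≡ 0 at y ∈ {5}; common: ∅.
  x = 6: f ≡ 0 at y ∈ {4}; g ≡ 0 at y ∈ {6}; common: ∅.
Collecting: common zeros = {(1, 1)}, so the count is 1.
Comparison with the Bézout bound: 1 ≤ 1 = deg(f)·deg(g), as expected for curves with no common component (the bound is attained).


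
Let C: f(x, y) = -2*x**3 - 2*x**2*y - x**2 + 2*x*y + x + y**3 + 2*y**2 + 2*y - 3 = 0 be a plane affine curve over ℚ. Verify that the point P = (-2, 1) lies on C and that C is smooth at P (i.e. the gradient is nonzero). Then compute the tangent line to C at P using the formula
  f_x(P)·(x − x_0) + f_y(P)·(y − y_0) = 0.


Tangent line at P: -9*x - 3*y - 15 = 0.

Step 1: f(-2, 1) = 0, so P lies on C.
Step 2: partial derivatives
  f_x(x, y) = -6*x**2 - 4*x*y - 2*x + 2*y + 1, f_y(x, y) = -2*x**2 + 2*x + 3*y**2 + 4*y + 2.
  f_x(P) = -9, f_y(P) = -3 (gradient nonzero, so P is smooth).
Step 3: tangent line at P: -9·(x − -2) + -3·(y − 1) = 0.
Expanding: -9*x - 3*y - 15 = 0.


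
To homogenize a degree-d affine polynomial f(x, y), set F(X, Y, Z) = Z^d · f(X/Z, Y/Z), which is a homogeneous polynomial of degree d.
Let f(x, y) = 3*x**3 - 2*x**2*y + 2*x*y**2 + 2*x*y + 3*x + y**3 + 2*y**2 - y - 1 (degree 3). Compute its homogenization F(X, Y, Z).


F(X, Y, Z) = 3*X**3 - 2*X**2*Y + 2*X*Y**2 + 2*X*Y*Z + 3*X*Z**2 + Y**3 + 2*Y**2*Z - Y*Z**2 - Z**3

deg(f) = 3.
Substitute x = X/Z, y = Y/Z into f, then multiply by Z^3.
  monomial 3·x^3·y^0 ↦ 3·X^3·Y^0·Z^0.
  monomial -2·x^2·y^1 ↦ -2·X^2·Y^1·Z^0.
  monomial 2·x^1·y^2 ↦ 2·X^1·Y^2·Z^0.
  monomial 2·x^1·y^1 ↦ 2·X^1·Y^1·Z^1.
  monomial 3·x^1·y^0 ↦ 3·X^1·Y^0·Z^2.
  monomial 1·x^0·y^3 ↦ 1·X^0·Y^3·Z^0.
  monomial 2·x^0·y^2 ↦ 2·X^0·Y^2·Z^1.
  monomial -1·x^0·y^1 ↦ -1·X^0·Y^1·Z^2.
  monomial -1·x^0·y^0 ↦ -1·X^0·Y^0·Z^3.
Collecting: F(X, Y, Z) = 3*X**3 - 2*X**2*Y + 2*X*Y**2 + 2*X*Y*Z + 3*X*Z**2 + Y**3 + 2*Y**2*Z - Y*Z**2 - Z**3.


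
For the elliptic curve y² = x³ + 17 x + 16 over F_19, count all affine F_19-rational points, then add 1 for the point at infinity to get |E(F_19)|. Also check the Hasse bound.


Affine points = {(0, 4), (0, 15), (2, 1), (2, 18), (5, 6), (5, 13), (6, 7), (6, 12), (9, 9), (9, 10), (15, 6), (15, 13), (18, 6), (18, 13)}; affine count = 14; |E(F_19)| = 15.

Discriminant check: Δ ∝ 4a³ + 27b² = 4·17³ + 27·16² = 4·4913 + 27·256 ≡ 2 (mod 19). Nonzero ⇒ E is nonsingular.
For each x ∈ F_19, compute rhs = x³ + 17·x + 16 mod 19, then count y ∈ F_19 with y² ≡ rhs.
  x = 0: rhs = 16, matching y values: 4, 15 (2 points).
  x = 1: rhs = 15, matching y values: none (0 points).
  x = 2: rhs = 1, matching y values: 1, 18 (2 points).
  x = 3: rhs = 18, matching y values: none (0 points).
  x = 4: rhs = 15, matching y values: none (0 points).
  x = 5: rhs = 17, matching y values: 6, 13 (2 points).
  x = 6: rhs = 11, matching y values: 7, 12 (2 points).
  x = 7: rhs = 3, matching y values: none (0 points).
  x = 8: rhs = 18, matching y values: none (0 points).
  x = 9: rhs = 5, matching y values: 9, 10 (2 points).
  x = 10: rhs = 8, matching y values: none (0 points).
  x = 11: rhs = 14, matching y values: none (0 points).
  x = 12: rhs = 10, matching y values: none (0 points).
  x = 13: rhs = 2, matching y values: none (0 points).
  x = 14: rhs = 15, matching y values: none (0 points).
  x = 15: rhs = 17, matching y values: 6, 13 (2 points).
  x = 16: rhs = 14, matching y values: none (0 points).
  x = 17: rhs = 12, matching y values: none (0 points).
  x = 18: rhs = 17, matching y values: 6, 13 (2 points).
Total affine count: 14.
Full point count |E(F_19)| = 14 + 1 = 15.
Hasse bound: |15 − (19+1)| = |-5| = 5 ≤ 2√19 ≈ 8.7178 ✓.


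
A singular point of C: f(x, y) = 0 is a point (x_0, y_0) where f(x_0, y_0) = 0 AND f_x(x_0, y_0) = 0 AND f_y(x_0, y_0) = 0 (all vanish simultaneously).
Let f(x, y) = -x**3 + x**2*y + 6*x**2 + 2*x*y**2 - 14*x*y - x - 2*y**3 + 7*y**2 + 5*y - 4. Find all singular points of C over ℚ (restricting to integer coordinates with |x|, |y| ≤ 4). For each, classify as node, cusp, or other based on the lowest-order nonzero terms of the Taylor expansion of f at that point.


Singular points: {(3, 2)}; classification: node.

Compute partial derivatives:
  f_x = -3*x**2 + 2*x*y + 12*x + 2*y**2 - 14*y - 1.
  f_y = x**2 + 4*x*y - 14*x - 6*y**2 + 14*y + 5.
Scan x_0 ∈ {−4, ..., 4}. For each x_0, f_y(x_0, y) is a polynomial in y; find its integer roots y ∈ {−4, ..., 4}, then test f_x and f at those candidates.
  x = -4: f_y(-4, y) = -6*y**2 - 2*y + 77; no integer root y with |y| ≤ 4.
  x = -3: f_y(-3, y) = -6*y**2 + 2*y + 56; no integer root y with |y| ≤ 4.
  x = -2: f_y(-2, y) = -6*y**2 + 6*y + 37; no integer root y with |y| ≤ 4.
  x = -1: f_y(-1, y) = -6*y**2 + 10*y + 20; no integer root y with |y| ≤ 4.
  x = 0: f_y(0, y) = -6*y**2 + 14*y + 5; no integer root y with |y| ≤ 4.
  x = 1: f_y(1, y) = -6*y**2 + 18*y - 8; no integer root y with |y| ≤ 4.
  x = 2: f_y(2, y) = -6*y**2 + 22*y - 19; no integer root y with |y| ≤ 4.
  x = 3: f_y(3, y) = -6*y**2 + 26*y - 28; vanishes at y ∈ {2}. (3, 2): f_x = 0, f = 0 — SINGULAR.
  x = 4: f_y(4, y) = -6*y**2 + 30*y - 35; no integer root y with |y| ≤ 4.
Only singular point on the grid: (3, 2).
Classify: substitute x = 3 + u, y = 2 + v and expand: f = -u**3 + u**2*v - u**2 + 2*u*v**2 - 2*v**3 + v**2.
No constant or linear terms (consistent with a singular point). Quadratic part: -u**2 + v**2. Cubic part: -u**3 + u**2*v + 2*u*v**2 - 2*v**3.
The quadratic part v**2 - u**2 = (v − u)(v + u) splits into two distinct linear factors, so there are two distinct tangent lines y − 2 = ±(x − 3) — this is a node (ordinary double point).
Classification: node.


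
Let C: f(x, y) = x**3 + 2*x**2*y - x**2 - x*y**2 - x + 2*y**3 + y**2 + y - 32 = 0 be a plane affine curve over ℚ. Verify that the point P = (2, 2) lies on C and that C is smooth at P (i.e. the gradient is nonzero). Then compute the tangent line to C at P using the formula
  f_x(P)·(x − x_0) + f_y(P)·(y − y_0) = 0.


Tangent line at P: 19*x + 29*y - 96 = 0.

Step 1: f(2, 2) = 0, so P lies on C.
Step 2: partial derivatives
  f_x(x, y) = 3*x**2 + 4*x*y - 2*x - y**2 - 1, f_y(x, y) = 2*x**2 - 2*x*y + 6*y**2 + 2*y + 1.
  f_x(P) = 19, f_y(P) = 29 (gradient nonzero, so P is smooth).
Step 3: tangent line at P: 19·(x − 2) + 29·(y − 2) = 0.
Expanding: 19*x + 29*y - 96 = 0.


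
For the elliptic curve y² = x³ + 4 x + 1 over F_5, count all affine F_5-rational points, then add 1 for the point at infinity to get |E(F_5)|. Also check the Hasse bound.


Affine points = {(0, 1), (0, 4), (1, 1), (1, 4), (3, 0), (4, 1), (4, 4)}; affine count = 7; |E(F_5)| = 8.

Discriminant check: Δ ∝ 4a³ + 27b² = 4·4³ + 27·1² = 4·64 + 27·1 ≡ 3 (mod 5). Nonzero ⇒ E is nonsingular.
For each x ∈ F_5, compute rhs = x³ + 4·x + 1 mod 5, then count y ∈ F_5 with y² ≡ rhs.
  x = 0: rhs = 1, matching y values: 1, 4 (2 points).
  x = 1: rhs = 1, matching y values: 1, 4 (2 points).
  x = 2: rhs = 2, matching y values: none (0 points).
  x = 3: rhs = 0, matching y values: 0 (1 points).
  x = 4: rhs = 1, matching y values: 1, 4 (2 points).
Total affine count: 7.
Full point count |E(F_5)| = 7 + 1 = 8.
Hasse bound: |8 − (5+1)| = |2| = 2 ≤ 2√5 ≈ 4.4721 ✓.


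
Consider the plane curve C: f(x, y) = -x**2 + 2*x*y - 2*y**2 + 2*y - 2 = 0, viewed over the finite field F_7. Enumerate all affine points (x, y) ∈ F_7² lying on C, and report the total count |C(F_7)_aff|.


Affine F_7-points: {(0, 3), (0, 5), (2, 4), (2, 6), (3, 5), (3, 6), (6, 3), (6, 4)}; count = 8.

For each of the 49 pairs (x, y) ∈ F_7², evaluate f(x, y) mod 7. Record the zeros.
  x = 0: [0↦5, 1↦5, 2↦1, 3↦0, 4↦2, 5↦0, 6↦1]  zeros at y ∈ {3, 5}
  x = 1: [0↦4, 1↦6, 2↦4, 3↦5, 4↦2, 5↦2, 6↦5]  zeros at y ∈ ∅
  x = 2: [0↦1, 1↦5, 2↦5, 3↦1, 4↦0, 5↦2, 6↦0]  zeros at y ∈ {4, 6}
  x = 3: [0↦3, 1↦2, 2↦4, 3↦2, 4↦3, 5↦0, 6↦0]  zeros at y ∈ {5, 6}
  x = 4: [0↦3, 1↦4, 2↦1, 3↦1, 4↦4, 5↦3, 6↦5]  zeros at y ∈ ∅
  x = 5: [0↦1, 1↦4, 2↦3, 3↦5, 4↦3, 5↦4, 6↦1]  zeros at y ∈ ∅
  x = 6: [0↦4, 1↦2, 2↦3, 3↦0, 4↦0, 5↦3, 6↦2]  zeros at y ∈ {3, 4}
Collecting zeros: affine points = {(0, 3), (0, 5), (2, 4), (2, 6), (3, 5), (3, 6), (6, 3), (6, 4)}.
Total count |C(F_7)_aff| = 8.


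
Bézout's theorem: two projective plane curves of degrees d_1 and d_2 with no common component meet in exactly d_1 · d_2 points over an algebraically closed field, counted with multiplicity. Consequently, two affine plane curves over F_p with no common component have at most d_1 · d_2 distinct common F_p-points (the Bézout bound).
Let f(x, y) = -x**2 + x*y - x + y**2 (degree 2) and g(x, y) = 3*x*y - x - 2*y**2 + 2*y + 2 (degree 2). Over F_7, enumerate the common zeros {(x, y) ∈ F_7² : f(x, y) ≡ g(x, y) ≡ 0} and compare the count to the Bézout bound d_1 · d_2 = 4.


Common zeros: {(3, 6), (6, 1)}; count = 2; Bézout bound = 4.

deg(f) = 2, deg(g) = 2, so Bézout bound = 4.
Scan x ∈ F_7. For each x, list the y ∈ F_7 with f(x, y) ≡ 0 and those with g(x, y) ≡ 0 (mod 7); the common zeros in that column are the intersection.
  x = 0: f ≡ 0 at y ∈ {0}; g ≡ 0 at y ∈ ∅; common: ∅.
  x = 1: f ≡ 0 at y ∈ {1, 5}; g ≡ 0 at y ∈ ∅; common: ∅.
  x = 2: f ≡ 0 at y ∈ {6}; g ≡ 0 at y ∈ {0, 4}; common: ∅.
  x = 3: f ≡ 0 at y ∈ {5, 6}; g ≡ 0 at y ∈ {3, 6}; common: {6}.
  x = 4: f ≡ 0 at y ∈ ∅; g ≡ 0 at y ∈ ∅; common: ∅.
  x = 5: f ≡ 0 at y ∈ ∅; g ≡ 0 at y ∈ ∅; common: ∅.
  x = 6: f ≡ 0 at y ∈ {0, 1}; g ≡ 0 at y ∈ {1, 2}; common: {1}.
Collecting: common zeros = {(3, 6), (6, 1)}, so the count is 2.
Comparison with the Bézout bound: 2 ≤ 4 = deg(f)·deg(g), as expected for curves with no common component (the affine F_7-count falls short of the bound because intersections may lie at infinity, over extension fields, or carry multiplicity).


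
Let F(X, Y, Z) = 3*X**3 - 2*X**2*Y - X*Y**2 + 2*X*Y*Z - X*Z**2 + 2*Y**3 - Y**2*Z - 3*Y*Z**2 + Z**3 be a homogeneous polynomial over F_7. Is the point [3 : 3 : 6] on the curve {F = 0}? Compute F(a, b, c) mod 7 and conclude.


F(3,3,6) ≡ 4 (mod 7); P is NOT on the curve.

Evaluate F(3, 3, 6) term-by-term (mod 7).
  3*X**3 ↦ 3·27·1·1 = 81
  -2*X**2*Y ↦ -2·9·3·1 = -54
  -X*Y**2 ↦ -1·3·9·1 = -27
  2*X*Y*Z ↦ 2·3·3·6 = 108
  -X*Z**2 ↦ -1·3·1·36 = -108
  2*Y**3 ↦ 2·1·27·1 = 54
  -Y**2*Z ↦ -1·1·9·6 = -54
  -3*Y*Z**2 ↦ -3·1·3·36 = -324
  Z**3 ↦ 1·1·1·216 = 216
Sum: F(3, 3, 6) = (81) + (-54) + (-27) + (108) + (-108) + (54) + (-54) + (-324) + (216) = -108.
Reducing mod 7: -108 ≡ 4 (mod 7).
Since F(a, b, c) ≡ 4 ≠ 0 (mod 7), P does NOT lie on the curve.


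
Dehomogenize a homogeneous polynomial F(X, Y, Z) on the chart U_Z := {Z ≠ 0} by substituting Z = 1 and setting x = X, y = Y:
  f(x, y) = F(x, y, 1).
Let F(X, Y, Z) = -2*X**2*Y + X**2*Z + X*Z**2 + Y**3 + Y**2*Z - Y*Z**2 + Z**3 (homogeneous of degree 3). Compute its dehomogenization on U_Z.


f(x, y) = -2*x**2*y + x**2 + x + y**3 + y**2 - y + 1

On U_Z we set Z = 1. Each monomial c·X^i·Y^j·Z^k in F becomes c·x^i·y^j·1^k = c·x^i·y^j.
Substituting Z = 1: F(X, Y, 1) = -2*x**2*y + x**2 + x + y**3 + y**2 - y + 1.
Note: deg(f) ≤ deg(F) = 3; strict inequality happens when F is divisible by Z (lost terms).


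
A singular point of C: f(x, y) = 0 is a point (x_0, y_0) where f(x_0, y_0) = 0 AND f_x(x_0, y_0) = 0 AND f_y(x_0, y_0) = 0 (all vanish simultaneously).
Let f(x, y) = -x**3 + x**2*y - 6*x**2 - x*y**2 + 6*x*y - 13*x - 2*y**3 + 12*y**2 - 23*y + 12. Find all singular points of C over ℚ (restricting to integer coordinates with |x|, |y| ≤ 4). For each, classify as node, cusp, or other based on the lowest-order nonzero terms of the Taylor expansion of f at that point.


Singular points: {(-1, 2)}; classification: node.

Compute partial derivatives:
  f_x = -3*x**2 + 2*x*y - 12*x - y**2 + 6*y - 13.
  f_y = x**2 - 2*x*y + 6*x - 6*y**2 + 24*y - 23.
Scan x_0 ∈ {−4, ..., 4}. For each x_0, f_y(x_0, y) is a polynomial in y; find its integer roots y ∈ {−4, ..., 4}, then test f_x and f at those candidates.
  x = -4: f_y(-4, y) = -6*y**2 + 32*y - 31; no integer root y with |y| ≤ 4.
  x = -3: f_y(-3, y) = -6*y**2 + 30*y - 32; no integer root y with |y| ≤ 4.
  x = -2: f_y(-2, y) = -6*y**2 + 28*y - 31; no integer root y with |y| ≤ 4.
  x = -1: f_y(-1, y) = -6*y**2 + 26*y - 28; vanishes at y ∈ {2}. (-1, 2): f_x = 0, f = 0 — SINGULAR.
  x = 0: f_y(0, y) = -6*y**2 + 24*y - 23; no integer root y with |y| ≤ 4.
  x = 1: f_y(1, y) = -6*y**2 + 22*y - 16; vanishes at y ∈ {1}. (1, 1): f_x = -21 ≠ 0.
  x = 2: f_y(2, y) = -6*y**2 + 20*y - 7; no integer root y with |y| ≤ 4.
  x = 3: f_y(3, y) = -6*y**2 + 18*y + 4; no integer root y with |y| ≤ 4.
  x = 4: f_y(4, y) = -6*y**2 + 16*y + 17; no integer root y with |y| ≤ 4.
Only singular point on the grid: (-1, 2).
Classify: substitute x = -1 + u, y = 2 + v and expand: f = -u**3 + u**2*v - u**2 - u*v**2 - 2*v**3 + v**2.
No constant or linear terms (consistent with a singular point). Quadratic part: -u**2 + v**2. Cubic part: -u**3 + u**2*v - u*v**2 - 2*v**3.
The quadratic part v**2 - u**2 = (v − u)(v + u) splits into two distinct linear factors, so there are two distinct tangent lines y − 2 = ±(x − -1) — this is a node (ordinary double point).
Classification: node.


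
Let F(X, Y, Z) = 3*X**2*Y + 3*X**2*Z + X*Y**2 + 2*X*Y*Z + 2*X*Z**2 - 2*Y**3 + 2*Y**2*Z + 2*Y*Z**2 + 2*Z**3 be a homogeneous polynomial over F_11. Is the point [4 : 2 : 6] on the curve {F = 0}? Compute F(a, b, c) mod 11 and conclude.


F(4,2,6) ≡ 6 (mod 11); P is NOT on the curve.

Evaluate F(4, 2, 6) term-by-term (mod 11).
  3*X**2*Y ↦ 3·16·2·1 = 96
  3*X**2*Z ↦ 3·16·1·6 = 288
  X*Y**2 ↦ 1·4·4·1 = 16
  2*X*Y*Z ↦ 2·4·2·6 = 96
  2*X*Z**2 ↦ 2·4·1·36 = 288
  -2*Y**3 ↦ -2·1·8·1 = -16
  2*Y**2*Z ↦ 2·1·4·6 = 48
  2*Y*Z**2 ↦ 2·1·2·36 = 144
  2*Z**3 ↦ 2·1·1·216 = 432
Sum: F(4, 2, 6) = (96) + (288) + (16) + (96) + (288) + (-16) + (48) + (144) + (432) = 1392.
Reducing mod 11: 1392 ≡ 6 (mod 11).
Since F(a, b, c) ≡ 6 ≠ 0 (mod 11), P does NOT lie on the curve.


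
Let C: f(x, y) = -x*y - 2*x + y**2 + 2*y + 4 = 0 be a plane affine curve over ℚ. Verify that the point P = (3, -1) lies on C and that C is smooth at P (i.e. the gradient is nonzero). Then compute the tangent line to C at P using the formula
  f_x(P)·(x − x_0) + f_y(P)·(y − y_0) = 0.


Tangent line at P: -x - 3*y = 0.

Step 1: f(3, -1) = 0, so P lies on C.
Step 2: partial derivatives
  f_x(x, y) = -y - 2, f_y(x, y) = -x + 2*y + 2.
  f_x(P) = -1, f_y(P) = -3 (gradient nonzero, so P is smooth).
Step 3: tangent line at P: -1·(x − 3) + -3·(y − -1) = 0.
Expanding: -x - 3*y = 0.


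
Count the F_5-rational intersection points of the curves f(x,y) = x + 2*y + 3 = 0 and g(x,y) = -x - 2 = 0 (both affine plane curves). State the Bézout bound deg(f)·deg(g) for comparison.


Common zeros: {(3, 2)}; count = 1; Bézout bound = 1.

deg(f) = 1, deg(g) = 1, so Bézout bound = 1.
Scan x ∈ F_5. For each x, list the y ∈ F_5 with f(x, y) ≡ 0 and those with g(x, y) ≡ 0 (mod 5); the common zeros in that column are the intersection.
  x = 0: f ≡ 0 at y ∈ {1}; g ≡ 0 at y ∈ ∅; common: ∅.
  x = 1: f ≡ 0 at y ∈ {3}; g ≡ 0 at y ∈ ∅; common: ∅.
  x = 2: f ≡ 0 at y ∈ {0}; g ≡ 0 at y ∈ ∅; common: ∅.
  x = 3: f ≡ 0 at y ∈ {2}; g ≡ 0 at y ∈ {0, 1, 2, 3, 4}; common: {2}.
  x = 4: f ≡ 0 at y ∈ {4}; g ≡ 0 at y ∈ ∅; common: ∅.
Collecting: common zeros = {(3, 2)}, so the count is 1.
Comparison with the Bézout bound: 1 ≤ 1 = deg(f)·deg(g), as expected for curves with no common component (the bound is attained).
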